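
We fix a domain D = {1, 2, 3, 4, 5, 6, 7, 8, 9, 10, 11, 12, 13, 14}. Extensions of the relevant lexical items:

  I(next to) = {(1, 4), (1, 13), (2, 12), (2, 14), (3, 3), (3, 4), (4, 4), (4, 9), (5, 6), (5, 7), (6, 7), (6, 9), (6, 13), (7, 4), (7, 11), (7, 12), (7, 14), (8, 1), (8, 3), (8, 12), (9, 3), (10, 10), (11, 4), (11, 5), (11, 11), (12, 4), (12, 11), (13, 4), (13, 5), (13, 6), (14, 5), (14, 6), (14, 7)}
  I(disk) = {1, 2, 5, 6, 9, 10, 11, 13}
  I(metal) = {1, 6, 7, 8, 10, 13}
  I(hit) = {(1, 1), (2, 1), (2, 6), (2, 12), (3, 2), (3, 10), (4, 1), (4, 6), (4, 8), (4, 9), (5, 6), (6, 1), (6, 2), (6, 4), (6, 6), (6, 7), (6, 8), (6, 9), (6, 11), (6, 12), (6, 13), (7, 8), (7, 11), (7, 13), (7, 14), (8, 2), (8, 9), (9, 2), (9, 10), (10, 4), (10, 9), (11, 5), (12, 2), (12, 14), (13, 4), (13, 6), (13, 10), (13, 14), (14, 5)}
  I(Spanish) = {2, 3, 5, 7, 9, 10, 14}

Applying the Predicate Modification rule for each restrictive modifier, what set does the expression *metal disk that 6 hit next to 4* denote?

{1, 13}

⟦that 6 hit⟧ = {x : ⟨6, x⟩ ∈ ⟦hit⟧} = {1, 2, 4, 6, 7, 8, 9, 11, 12, 13}
⟦next to 4⟧ = {x : ⟨x, 4⟩ ∈ ⟦next to⟧} = {1, 3, 4, 7, 11, 12, 13}
⟦disk⟧ = {1, 2, 5, 6, 9, 10, 11, 13}
… ∩ ⟦that 6 hit⟧ = {1, 2, 5, 6, 9, 10, 11, 13} ∩ {1, 2, 4, 6, 7, 8, 9, 11, 12, 13} = {1, 2, 6, 9, 11, 13}
… ∩ ⟦next to 4⟧ = {1, 2, 6, 9, 11, 13} ∩ {1, 3, 4, 7, 11, 12, 13} = {1, 11, 13}
… ∩ ⟦metal⟧ = {1, 11, 13} ∩ {1, 6, 7, 8, 10, 13} = {1, 13}
So ⟦metal disk that 6 hit next to 4⟧ = {1, 13}.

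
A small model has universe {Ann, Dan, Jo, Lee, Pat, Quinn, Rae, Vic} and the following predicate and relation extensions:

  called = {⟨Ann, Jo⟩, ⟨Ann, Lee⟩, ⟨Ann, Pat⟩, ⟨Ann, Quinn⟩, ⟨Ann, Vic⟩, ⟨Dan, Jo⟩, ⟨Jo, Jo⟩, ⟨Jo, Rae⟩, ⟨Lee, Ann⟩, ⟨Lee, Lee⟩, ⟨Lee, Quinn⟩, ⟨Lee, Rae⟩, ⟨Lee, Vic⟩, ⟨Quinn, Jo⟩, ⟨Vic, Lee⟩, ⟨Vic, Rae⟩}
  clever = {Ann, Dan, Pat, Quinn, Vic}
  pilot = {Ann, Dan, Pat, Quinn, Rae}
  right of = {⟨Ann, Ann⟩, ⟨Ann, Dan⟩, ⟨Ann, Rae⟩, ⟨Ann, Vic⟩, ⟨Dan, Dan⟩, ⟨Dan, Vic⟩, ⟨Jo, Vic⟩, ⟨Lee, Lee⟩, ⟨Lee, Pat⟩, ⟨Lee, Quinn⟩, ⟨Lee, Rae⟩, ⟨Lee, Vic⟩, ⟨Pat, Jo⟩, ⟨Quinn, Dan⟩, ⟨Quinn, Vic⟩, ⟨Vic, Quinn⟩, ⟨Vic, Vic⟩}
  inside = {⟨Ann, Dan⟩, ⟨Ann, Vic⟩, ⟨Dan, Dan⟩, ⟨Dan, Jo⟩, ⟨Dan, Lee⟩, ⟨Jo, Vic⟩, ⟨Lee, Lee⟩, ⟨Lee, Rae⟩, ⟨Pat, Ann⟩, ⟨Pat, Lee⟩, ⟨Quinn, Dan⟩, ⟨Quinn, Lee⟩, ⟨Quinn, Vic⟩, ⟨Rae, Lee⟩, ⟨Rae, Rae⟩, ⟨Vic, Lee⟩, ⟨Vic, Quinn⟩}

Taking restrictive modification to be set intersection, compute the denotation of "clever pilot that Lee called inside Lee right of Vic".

⟦that Lee called⟧ = {x : ⟨Lee, x⟩ ∈ ⟦called⟧} = {Ann, Lee, Quinn, Rae, Vic}
⟦inside Lee⟧ = {x : ⟨x, Lee⟩ ∈ ⟦inside⟧} = {Dan, Lee, Pat, Quinn, Rae, Vic}
⟦right of Vic⟧ = {x : ⟨x, Vic⟩ ∈ ⟦right of⟧} = {Ann, Dan, Jo, Lee, Quinn, Vic}
⟦pilot⟧ = {Ann, Dan, Pat, Quinn, Rae}
… ∩ ⟦that Lee called⟧ = {Ann, Dan, Pat, Quinn, Rae} ∩ {Ann, Lee, Quinn, Rae, Vic} = {Ann, Quinn, Rae}
… ∩ ⟦inside Lee⟧ = {Ann, Quinn, Rae} ∩ {Dan, Lee, Pat, Quinn, Rae, Vic} = {Quinn, Rae}
… ∩ ⟦right of Vic⟧ = {Quinn, Rae} ∩ {Ann, Dan, Jo, Lee, Quinn, Vic} = {Quinn}
… ∩ ⟦clever⟧ = {Quinn} ∩ {Ann, Dan, Pat, Quinn, Vic} = {Quinn}
So ⟦clever pilot that Lee called inside Lee right of Vic⟧ = {Quinn}.

{Quinn}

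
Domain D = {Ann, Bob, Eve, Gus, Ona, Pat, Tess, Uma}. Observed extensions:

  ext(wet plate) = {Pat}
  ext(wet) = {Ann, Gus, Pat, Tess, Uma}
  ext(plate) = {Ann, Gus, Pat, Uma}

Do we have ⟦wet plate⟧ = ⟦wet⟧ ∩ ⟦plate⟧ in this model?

⟦wet⟧ ∩ ⟦plate⟧ = {Ann, Gus, Pat, Tess, Uma} ∩ {Ann, Gus, Pat, Uma} = {Ann, Gus, Pat, Uma}
Observed ⟦wet plate⟧ = {Pat}.
These differ, so the modifier is not intersective in this model.

no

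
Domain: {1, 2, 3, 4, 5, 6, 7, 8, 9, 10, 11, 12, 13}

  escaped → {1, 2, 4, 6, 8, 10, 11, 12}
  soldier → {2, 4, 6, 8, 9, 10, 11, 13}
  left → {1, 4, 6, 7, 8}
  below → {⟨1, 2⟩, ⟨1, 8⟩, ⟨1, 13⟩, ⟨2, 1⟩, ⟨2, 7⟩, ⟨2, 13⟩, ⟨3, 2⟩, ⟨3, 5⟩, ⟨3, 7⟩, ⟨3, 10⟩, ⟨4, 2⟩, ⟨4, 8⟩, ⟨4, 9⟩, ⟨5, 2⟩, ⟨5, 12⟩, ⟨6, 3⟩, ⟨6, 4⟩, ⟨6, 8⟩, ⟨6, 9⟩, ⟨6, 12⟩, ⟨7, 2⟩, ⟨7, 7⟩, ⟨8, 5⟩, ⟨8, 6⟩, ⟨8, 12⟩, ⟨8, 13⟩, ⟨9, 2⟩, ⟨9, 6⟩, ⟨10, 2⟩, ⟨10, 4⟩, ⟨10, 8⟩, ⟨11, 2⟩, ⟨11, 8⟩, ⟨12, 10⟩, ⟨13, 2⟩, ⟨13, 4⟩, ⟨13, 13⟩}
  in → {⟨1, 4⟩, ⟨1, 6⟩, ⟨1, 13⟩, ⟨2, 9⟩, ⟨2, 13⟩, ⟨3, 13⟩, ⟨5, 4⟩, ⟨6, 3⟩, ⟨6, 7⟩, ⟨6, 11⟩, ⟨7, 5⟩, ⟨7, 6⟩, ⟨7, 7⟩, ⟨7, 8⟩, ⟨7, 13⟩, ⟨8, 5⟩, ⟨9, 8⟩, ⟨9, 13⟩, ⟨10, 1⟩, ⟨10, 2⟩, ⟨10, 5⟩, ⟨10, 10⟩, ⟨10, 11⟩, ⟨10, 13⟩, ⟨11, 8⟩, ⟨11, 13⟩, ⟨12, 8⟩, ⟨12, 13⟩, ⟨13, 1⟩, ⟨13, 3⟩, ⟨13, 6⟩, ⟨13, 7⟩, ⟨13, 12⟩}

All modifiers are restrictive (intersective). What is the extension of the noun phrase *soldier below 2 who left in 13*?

{ }

⟦below 2⟧ = {x : ⟨x, 2⟩ ∈ ⟦below⟧} = {1, 3, 4, 5, 7, 9, 10, 11, 13}
⟦who left⟧ = ⟦left⟧ = {1, 4, 6, 7, 8}
⟦in 13⟧ = {x : ⟨x, 13⟩ ∈ ⟦in⟧} = {1, 2, 3, 7, 9, 10, 11, 12}
⟦soldier⟧ = {2, 4, 6, 8, 9, 10, 11, 13}
… ∩ ⟦below 2⟧ = {2, 4, 6, 8, 9, 10, 11, 13} ∩ {1, 3, 4, 5, 7, 9, 10, 11, 13} = {4, 9, 10, 11, 13}
… ∩ ⟦who left⟧ = {4, 9, 10, 11, 13} ∩ {1, 4, 6, 7, 8} = {4}
… ∩ ⟦in 13⟧ = {4} ∩ {1, 2, 3, 7, 9, 10, 11, 12} = ∅
So ⟦soldier below 2 who left in 13⟧ = { }.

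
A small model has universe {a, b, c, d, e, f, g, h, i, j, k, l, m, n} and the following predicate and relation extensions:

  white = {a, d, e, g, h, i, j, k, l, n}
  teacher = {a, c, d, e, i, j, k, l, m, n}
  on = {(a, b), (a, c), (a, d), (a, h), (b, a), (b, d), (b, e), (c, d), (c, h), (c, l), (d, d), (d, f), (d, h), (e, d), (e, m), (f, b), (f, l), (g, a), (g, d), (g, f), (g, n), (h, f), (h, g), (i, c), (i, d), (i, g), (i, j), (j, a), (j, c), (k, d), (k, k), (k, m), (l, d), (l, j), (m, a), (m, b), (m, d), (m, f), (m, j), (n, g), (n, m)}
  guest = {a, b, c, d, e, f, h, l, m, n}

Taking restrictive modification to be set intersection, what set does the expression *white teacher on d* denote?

{a, d, e, i, k, l}

⟦on d⟧ = {x : ⟨x, d⟩ ∈ ⟦on⟧} = {a, b, c, d, e, g, i, k, l, m}
⟦teacher⟧ = {a, c, d, e, i, j, k, l, m, n}
… ∩ ⟦on d⟧ = {a, c, d, e, i, j, k, l, m, n} ∩ {a, b, c, d, e, g, i, k, l, m} = {a, c, d, e, i, k, l, m}
… ∩ ⟦white⟧ = {a, c, d, e, i, k, l, m} ∩ {a, d, e, g, h, i, j, k, l, n} = {a, d, e, i, k, l}
So ⟦white teacher on d⟧ = {a, d, e, i, k, l}.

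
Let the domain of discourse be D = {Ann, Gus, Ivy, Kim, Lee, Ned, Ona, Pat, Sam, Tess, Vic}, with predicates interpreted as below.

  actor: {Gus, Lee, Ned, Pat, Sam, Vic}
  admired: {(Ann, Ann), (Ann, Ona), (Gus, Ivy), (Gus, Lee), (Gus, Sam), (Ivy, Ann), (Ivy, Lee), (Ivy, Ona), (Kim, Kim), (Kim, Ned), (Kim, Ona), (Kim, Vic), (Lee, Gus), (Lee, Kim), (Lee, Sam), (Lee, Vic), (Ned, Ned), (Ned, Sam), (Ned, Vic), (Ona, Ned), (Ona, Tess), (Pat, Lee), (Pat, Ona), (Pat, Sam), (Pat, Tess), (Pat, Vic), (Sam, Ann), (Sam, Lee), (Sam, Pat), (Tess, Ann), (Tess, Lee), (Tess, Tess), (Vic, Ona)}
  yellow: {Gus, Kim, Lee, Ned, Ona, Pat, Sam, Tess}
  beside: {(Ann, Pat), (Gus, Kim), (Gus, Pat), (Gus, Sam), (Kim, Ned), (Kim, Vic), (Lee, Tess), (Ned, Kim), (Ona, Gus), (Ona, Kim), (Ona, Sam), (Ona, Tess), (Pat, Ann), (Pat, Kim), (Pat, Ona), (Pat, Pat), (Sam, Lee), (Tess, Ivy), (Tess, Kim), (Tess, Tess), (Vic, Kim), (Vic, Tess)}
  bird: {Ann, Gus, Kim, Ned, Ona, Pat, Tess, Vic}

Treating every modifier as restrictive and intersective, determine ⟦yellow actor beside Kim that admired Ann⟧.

{ }

⟦beside Kim⟧ = {x : ⟨x, Kim⟩ ∈ ⟦beside⟧} = {Gus, Ned, Ona, Pat, Tess, Vic}
⟦that admired Ann⟧ = {x : ⟨x, Ann⟩ ∈ ⟦admired⟧} = {Ann, Ivy, Sam, Tess}
⟦actor⟧ = {Gus, Lee, Ned, Pat, Sam, Vic}
… ∩ ⟦beside Kim⟧ = {Gus, Lee, Ned, Pat, Sam, Vic} ∩ {Gus, Ned, Ona, Pat, Tess, Vic} = {Gus, Ned, Pat, Vic}
… ∩ ⟦that admired Ann⟧ = {Gus, Ned, Pat, Vic} ∩ {Ann, Ivy, Sam, Tess} = ∅
… ∩ ⟦yellow⟧ = ∅ ∩ {Gus, Kim, Lee, Ned, Ona, Pat, Sam, Tess} = ∅
So ⟦yellow actor beside Kim that admired Ann⟧ = { }.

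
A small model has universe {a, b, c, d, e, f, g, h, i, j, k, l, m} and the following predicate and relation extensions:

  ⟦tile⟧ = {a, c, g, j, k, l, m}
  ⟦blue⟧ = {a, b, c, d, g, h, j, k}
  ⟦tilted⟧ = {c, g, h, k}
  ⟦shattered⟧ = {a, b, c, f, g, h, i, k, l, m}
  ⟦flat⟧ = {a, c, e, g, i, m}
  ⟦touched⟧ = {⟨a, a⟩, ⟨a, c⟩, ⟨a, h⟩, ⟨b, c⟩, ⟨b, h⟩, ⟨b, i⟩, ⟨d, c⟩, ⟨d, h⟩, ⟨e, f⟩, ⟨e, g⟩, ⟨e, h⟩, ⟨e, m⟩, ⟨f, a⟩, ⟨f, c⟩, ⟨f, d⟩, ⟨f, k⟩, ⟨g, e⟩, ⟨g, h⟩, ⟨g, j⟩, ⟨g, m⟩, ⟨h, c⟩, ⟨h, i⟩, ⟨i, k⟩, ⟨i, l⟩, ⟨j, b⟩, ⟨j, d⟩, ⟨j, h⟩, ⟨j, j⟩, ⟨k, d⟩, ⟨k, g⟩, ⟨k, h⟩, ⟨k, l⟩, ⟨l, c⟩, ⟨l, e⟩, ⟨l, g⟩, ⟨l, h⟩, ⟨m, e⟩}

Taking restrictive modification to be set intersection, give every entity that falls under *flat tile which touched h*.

⟦which touched h⟧ = {x : ⟨x, h⟩ ∈ ⟦touched⟧} = {a, b, d, e, g, j, k, l}
⟦tile⟧ = {a, c, g, j, k, l, m}
… ∩ ⟦which touched h⟧ = {a, c, g, j, k, l, m} ∩ {a, b, d, e, g, j, k, l} = {a, g, j, k, l}
… ∩ ⟦flat⟧ = {a, g, j, k, l} ∩ {a, c, e, g, i, m} = {a, g}
So ⟦flat tile which touched h⟧ = {a, g}.

{a, g}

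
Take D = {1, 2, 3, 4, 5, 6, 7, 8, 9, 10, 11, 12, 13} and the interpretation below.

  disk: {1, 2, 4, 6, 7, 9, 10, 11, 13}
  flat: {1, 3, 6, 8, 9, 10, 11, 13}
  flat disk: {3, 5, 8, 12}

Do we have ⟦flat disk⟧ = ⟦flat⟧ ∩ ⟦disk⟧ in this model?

no

⟦flat⟧ ∩ ⟦disk⟧ = {1, 3, 6, 8, 9, 10, 11, 13} ∩ {1, 2, 4, 6, 7, 9, 10, 11, 13} = {1, 6, 9, 10, 11, 13}
Observed ⟦flat disk⟧ = {3, 5, 8, 12}.
These differ, so the modifier is not intersective in this model.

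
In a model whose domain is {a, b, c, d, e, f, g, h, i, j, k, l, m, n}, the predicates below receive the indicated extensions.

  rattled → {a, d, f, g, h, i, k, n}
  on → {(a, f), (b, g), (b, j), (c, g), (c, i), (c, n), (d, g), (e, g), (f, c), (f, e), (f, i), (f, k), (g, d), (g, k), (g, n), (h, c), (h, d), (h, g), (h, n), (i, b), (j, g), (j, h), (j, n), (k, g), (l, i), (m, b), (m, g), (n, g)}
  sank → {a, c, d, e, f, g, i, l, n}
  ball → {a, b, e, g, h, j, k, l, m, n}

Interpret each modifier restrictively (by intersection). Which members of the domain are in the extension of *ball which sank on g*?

{e, n}

⟦which sank⟧ = ⟦sank⟧ = {a, c, d, e, f, g, i, l, n}
⟦on g⟧ = {x : ⟨x, g⟩ ∈ ⟦on⟧} = {b, c, d, e, h, j, k, m, n}
⟦ball⟧ = {a, b, e, g, h, j, k, l, m, n}
… ∩ ⟦which sank⟧ = {a, b, e, g, h, j, k, l, m, n} ∩ {a, c, d, e, f, g, i, l, n} = {a, e, g, l, n}
… ∩ ⟦on g⟧ = {a, e, g, l, n} ∩ {b, c, d, e, h, j, k, m, n} = {e, n}
So ⟦ball which sank on g⟧ = {e, n}.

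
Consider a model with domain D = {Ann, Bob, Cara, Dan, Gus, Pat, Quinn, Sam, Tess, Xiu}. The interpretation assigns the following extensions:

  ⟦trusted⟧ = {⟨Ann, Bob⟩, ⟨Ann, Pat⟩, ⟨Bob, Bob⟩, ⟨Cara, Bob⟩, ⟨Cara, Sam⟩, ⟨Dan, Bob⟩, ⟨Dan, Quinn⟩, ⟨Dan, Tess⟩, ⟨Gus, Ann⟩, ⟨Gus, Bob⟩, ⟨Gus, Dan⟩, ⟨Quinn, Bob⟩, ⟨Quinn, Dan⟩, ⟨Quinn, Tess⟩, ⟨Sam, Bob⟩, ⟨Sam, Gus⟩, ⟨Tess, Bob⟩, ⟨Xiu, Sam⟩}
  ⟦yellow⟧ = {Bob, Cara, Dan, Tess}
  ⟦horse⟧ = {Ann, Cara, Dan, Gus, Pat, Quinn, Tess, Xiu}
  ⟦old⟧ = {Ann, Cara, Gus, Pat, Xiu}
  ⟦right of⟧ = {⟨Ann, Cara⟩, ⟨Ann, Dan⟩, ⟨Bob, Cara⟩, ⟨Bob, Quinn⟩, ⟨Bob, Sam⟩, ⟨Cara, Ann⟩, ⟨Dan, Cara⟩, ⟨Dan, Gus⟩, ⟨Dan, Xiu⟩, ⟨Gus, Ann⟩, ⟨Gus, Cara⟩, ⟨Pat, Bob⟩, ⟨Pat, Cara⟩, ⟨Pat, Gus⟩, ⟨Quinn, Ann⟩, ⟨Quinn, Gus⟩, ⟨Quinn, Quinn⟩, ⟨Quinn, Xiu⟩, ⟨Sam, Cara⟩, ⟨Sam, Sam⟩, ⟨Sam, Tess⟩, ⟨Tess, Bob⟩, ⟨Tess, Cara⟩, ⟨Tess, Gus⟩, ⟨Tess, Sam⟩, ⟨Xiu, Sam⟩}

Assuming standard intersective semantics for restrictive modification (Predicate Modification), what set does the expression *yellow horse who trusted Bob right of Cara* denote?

⟦who trusted Bob⟧ = {x : ⟨x, Bob⟩ ∈ ⟦trusted⟧} = {Ann, Bob, Cara, Dan, Gus, Quinn, Sam, Tess}
⟦right of Cara⟧ = {x : ⟨x, Cara⟩ ∈ ⟦right of⟧} = {Ann, Bob, Dan, Gus, Pat, Sam, Tess}
⟦horse⟧ = {Ann, Cara, Dan, Gus, Pat, Quinn, Tess, Xiu}
… ∩ ⟦who trusted Bob⟧ = {Ann, Cara, Dan, Gus, Pat, Quinn, Tess, Xiu} ∩ {Ann, Bob, Cara, Dan, Gus, Quinn, Sam, Tess} = {Ann, Cara, Dan, Gus, Quinn, Tess}
… ∩ ⟦right of Cara⟧ = {Ann, Cara, Dan, Gus, Quinn, Tess} ∩ {Ann, Bob, Dan, Gus, Pat, Sam, Tess} = {Ann, Dan, Gus, Tess}
… ∩ ⟦yellow⟧ = {Ann, Dan, Gus, Tess} ∩ {Bob, Cara, Dan, Tess} = {Dan, Tess}
So ⟦yellow horse who trusted Bob right of Cara⟧ = {Dan, Tess}.

{Dan, Tess}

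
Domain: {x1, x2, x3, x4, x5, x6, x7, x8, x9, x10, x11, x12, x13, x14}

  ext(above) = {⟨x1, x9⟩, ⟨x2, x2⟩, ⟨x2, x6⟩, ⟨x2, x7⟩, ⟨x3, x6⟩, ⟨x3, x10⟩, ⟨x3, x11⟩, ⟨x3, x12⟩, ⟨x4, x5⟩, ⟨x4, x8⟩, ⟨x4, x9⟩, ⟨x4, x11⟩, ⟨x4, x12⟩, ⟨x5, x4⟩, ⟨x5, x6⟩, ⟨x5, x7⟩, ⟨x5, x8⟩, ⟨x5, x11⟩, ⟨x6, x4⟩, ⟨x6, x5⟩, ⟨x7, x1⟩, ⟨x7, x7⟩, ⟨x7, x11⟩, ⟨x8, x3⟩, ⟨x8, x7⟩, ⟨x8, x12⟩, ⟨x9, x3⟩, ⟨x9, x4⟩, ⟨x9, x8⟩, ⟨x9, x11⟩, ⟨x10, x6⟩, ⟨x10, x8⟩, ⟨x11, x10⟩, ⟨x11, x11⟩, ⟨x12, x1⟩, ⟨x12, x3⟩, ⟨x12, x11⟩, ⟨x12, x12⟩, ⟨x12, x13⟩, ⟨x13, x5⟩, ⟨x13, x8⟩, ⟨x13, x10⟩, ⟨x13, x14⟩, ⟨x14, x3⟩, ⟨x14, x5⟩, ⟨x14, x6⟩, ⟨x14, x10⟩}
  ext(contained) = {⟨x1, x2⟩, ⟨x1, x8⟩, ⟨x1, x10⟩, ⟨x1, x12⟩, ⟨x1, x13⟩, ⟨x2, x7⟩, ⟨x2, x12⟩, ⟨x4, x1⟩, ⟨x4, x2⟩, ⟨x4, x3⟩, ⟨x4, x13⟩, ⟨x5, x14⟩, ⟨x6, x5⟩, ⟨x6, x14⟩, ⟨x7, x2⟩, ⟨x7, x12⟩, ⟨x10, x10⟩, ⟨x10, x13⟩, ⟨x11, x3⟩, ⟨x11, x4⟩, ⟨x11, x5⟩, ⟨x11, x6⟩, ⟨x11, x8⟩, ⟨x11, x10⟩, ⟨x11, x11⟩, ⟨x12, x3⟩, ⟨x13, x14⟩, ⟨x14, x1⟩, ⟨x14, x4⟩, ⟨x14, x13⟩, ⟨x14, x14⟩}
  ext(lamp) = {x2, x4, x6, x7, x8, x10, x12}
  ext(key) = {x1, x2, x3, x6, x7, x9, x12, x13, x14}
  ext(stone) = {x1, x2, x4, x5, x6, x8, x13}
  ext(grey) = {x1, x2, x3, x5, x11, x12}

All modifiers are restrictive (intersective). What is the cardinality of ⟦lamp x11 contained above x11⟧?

⟦x11 contained⟧ = {x : ⟨x11, x⟩ ∈ ⟦contained⟧} = {x3, x4, x5, x6, x8, x10, x11}
⟦above x11⟧ = {x : ⟨x, x11⟩ ∈ ⟦above⟧} = {x3, x4, x5, x7, x9, x11, x12}
⟦lamp⟧ = {x2, x4, x6, x7, x8, x10, x12}
… ∩ ⟦x11 contained⟧ = {x2, x4, x6, x7, x8, x10, x12} ∩ {x3, x4, x5, x6, x8, x10, x11} = {x4, x6, x8, x10}
… ∩ ⟦above x11⟧ = {x4, x6, x8, x10} ∩ {x3, x4, x5, x7, x9, x11, x12} = {x4}
⟦lamp x11 contained above x11⟧ = {x4}, so the cardinality is 1.

1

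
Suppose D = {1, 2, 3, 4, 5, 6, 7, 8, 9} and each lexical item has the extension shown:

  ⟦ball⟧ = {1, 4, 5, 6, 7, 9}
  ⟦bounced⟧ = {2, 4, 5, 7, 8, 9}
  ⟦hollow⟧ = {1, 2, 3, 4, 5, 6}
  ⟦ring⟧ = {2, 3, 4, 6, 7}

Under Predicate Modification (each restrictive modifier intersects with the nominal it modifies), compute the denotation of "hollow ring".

{2, 3, 4, 6}

⟦ring⟧ = {2, 3, 4, 6, 7}
… ∩ ⟦hollow⟧ = {2, 3, 4, 6, 7} ∩ {1, 2, 3, 4, 5, 6} = {2, 3, 4, 6}
So ⟦hollow ring⟧ = {2, 3, 4, 6}.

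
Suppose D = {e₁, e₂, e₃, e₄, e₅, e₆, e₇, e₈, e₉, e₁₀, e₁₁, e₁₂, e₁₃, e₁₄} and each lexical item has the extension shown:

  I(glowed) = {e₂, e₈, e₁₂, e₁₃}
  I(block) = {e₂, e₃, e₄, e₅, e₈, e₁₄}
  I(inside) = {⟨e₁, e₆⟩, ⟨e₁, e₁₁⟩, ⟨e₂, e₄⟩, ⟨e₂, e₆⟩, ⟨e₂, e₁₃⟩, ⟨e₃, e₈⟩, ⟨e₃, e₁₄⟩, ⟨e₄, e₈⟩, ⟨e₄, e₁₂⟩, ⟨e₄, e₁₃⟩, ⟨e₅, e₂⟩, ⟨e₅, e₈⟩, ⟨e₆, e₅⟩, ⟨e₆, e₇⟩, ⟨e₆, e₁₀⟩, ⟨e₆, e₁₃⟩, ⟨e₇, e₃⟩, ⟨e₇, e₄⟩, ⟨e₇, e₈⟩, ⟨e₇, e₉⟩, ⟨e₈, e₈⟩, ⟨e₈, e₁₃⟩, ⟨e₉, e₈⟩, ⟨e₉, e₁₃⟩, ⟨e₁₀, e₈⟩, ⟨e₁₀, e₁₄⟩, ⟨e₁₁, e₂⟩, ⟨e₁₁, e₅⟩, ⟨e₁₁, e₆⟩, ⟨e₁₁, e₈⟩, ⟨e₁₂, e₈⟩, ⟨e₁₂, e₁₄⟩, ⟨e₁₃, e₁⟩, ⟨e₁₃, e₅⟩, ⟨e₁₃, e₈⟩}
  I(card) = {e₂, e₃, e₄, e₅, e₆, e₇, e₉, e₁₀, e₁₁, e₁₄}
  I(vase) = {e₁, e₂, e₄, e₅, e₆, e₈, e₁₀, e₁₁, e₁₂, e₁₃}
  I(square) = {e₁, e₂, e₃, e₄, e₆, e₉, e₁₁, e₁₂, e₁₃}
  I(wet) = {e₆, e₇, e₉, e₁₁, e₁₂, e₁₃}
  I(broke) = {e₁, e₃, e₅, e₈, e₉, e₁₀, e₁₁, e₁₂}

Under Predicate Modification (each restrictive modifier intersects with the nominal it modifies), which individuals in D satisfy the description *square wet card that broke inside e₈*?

{e₉, e₁₁}

⟦that broke⟧ = ⟦broke⟧ = {e₁, e₃, e₅, e₈, e₉, e₁₀, e₁₁, e₁₂}
⟦inside e₈⟧ = {x : ⟨x, e₈⟩ ∈ ⟦inside⟧} = {e₃, e₄, e₅, e₇, e₈, e₉, e₁₀, e₁₁, e₁₂, e₁₃}
⟦card⟧ = {e₂, e₃, e₄, e₅, e₆, e₇, e₉, e₁₀, e₁₁, e₁₄}
… ∩ ⟦that broke⟧ = {e₂, e₃, e₄, e₅, e₆, e₇, e₉, e₁₀, e₁₁, e₁₄} ∩ {e₁, e₃, e₅, e₈, e₉, e₁₀, e₁₁, e₁₂} = {e₃, e₅, e₉, e₁₀, e₁₁}
… ∩ ⟦inside e₈⟧ = {e₃, e₅, e₉, e₁₀, e₁₁} ∩ {e₃, e₄, e₅, e₇, e₈, e₉, e₁₀, e₁₁, e₁₂, e₁₃} = {e₃, e₅, e₉, e₁₀, e₁₁}
… ∩ ⟦square⟧ = {e₃, e₅, e₉, e₁₀, e₁₁} ∩ {e₁, e₂, e₃, e₄, e₆, e₉, e₁₁, e₁₂, e₁₃} = {e₃, e₉, e₁₁}
… ∩ ⟦wet⟧ = {e₃, e₉, e₁₁} ∩ {e₆, e₇, e₉, e₁₁, e₁₂, e₁₃} = {e₉, e₁₁}
So ⟦square wet card that broke inside e₈⟧ = {e₉, e₁₁}.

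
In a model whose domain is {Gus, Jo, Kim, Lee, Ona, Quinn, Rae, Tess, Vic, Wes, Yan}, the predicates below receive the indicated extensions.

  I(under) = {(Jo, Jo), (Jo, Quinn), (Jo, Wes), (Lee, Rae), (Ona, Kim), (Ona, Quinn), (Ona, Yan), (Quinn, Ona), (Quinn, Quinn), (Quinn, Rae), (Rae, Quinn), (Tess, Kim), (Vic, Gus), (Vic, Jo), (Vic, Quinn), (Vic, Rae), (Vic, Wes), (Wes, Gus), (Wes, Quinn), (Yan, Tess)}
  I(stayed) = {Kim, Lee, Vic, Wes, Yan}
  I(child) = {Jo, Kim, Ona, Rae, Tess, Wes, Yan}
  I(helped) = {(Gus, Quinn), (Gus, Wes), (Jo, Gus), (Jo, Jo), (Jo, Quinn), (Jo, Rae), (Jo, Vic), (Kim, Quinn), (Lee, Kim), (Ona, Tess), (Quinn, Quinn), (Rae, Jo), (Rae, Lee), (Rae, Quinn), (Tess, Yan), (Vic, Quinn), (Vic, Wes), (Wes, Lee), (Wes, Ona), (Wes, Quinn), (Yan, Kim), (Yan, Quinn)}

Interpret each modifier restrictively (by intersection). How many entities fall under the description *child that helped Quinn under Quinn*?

3

⟦that helped Quinn⟧ = {x : ⟨x, Quinn⟩ ∈ ⟦helped⟧} = {Gus, Jo, Kim, Quinn, Rae, Vic, Wes, Yan}
⟦under Quinn⟧ = {x : ⟨x, Quinn⟩ ∈ ⟦under⟧} = {Jo, Ona, Quinn, Rae, Vic, Wes}
⟦child⟧ = {Jo, Kim, Ona, Rae, Tess, Wes, Yan}
… ∩ ⟦that helped Quinn⟧ = {Jo, Kim, Ona, Rae, Tess, Wes, Yan} ∩ {Gus, Jo, Kim, Quinn, Rae, Vic, Wes, Yan} = {Jo, Kim, Rae, Wes, Yan}
… ∩ ⟦under Quinn⟧ = {Jo, Kim, Rae, Wes, Yan} ∩ {Jo, Ona, Quinn, Rae, Vic, Wes} = {Jo, Rae, Wes}
⟦child that helped Quinn under Quinn⟧ = {Jo, Rae, Wes}, so the cardinality is 3.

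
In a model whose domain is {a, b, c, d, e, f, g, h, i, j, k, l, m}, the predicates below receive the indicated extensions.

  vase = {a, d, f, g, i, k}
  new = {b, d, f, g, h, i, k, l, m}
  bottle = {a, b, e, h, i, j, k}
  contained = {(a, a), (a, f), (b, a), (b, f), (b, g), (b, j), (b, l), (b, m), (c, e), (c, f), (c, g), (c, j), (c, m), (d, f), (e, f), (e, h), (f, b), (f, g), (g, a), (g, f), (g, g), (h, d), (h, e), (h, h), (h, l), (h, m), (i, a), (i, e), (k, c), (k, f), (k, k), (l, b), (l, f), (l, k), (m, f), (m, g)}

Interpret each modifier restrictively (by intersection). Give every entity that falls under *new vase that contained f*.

⟦that contained f⟧ = {x : ⟨x, f⟩ ∈ ⟦contained⟧} = {a, b, c, d, e, g, k, l, m}
⟦vase⟧ = {a, d, f, g, i, k}
… ∩ ⟦that contained f⟧ = {a, d, f, g, i, k} ∩ {a, b, c, d, e, g, k, l, m} = {a, d, g, k}
… ∩ ⟦new⟧ = {a, d, g, k} ∩ {b, d, f, g, h, i, k, l, m} = {d, g, k}
So ⟦new vase that contained f⟧ = {d, g, k}.

{d, g, k}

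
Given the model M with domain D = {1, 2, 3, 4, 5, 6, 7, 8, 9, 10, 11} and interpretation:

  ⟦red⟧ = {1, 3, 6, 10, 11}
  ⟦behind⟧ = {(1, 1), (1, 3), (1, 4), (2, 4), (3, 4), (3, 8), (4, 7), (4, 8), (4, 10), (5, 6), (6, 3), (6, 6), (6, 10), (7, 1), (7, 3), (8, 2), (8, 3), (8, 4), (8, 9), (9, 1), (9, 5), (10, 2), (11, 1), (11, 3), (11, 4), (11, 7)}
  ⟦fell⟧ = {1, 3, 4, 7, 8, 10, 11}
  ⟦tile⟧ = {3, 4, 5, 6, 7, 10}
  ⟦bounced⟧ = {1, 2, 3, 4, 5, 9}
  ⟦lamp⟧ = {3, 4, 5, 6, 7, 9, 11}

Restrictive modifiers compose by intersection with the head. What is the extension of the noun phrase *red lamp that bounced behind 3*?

{ }

⟦that bounced⟧ = ⟦bounced⟧ = {1, 2, 3, 4, 5, 9}
⟦behind 3⟧ = {x : ⟨x, 3⟩ ∈ ⟦behind⟧} = {1, 6, 7, 8, 11}
⟦lamp⟧ = {3, 4, 5, 6, 7, 9, 11}
… ∩ ⟦that bounced⟧ = {3, 4, 5, 6, 7, 9, 11} ∩ {1, 2, 3, 4, 5, 9} = {3, 4, 5, 9}
… ∩ ⟦behind 3⟧ = {3, 4, 5, 9} ∩ {1, 6, 7, 8, 11} = ∅
… ∩ ⟦red⟧ = ∅ ∩ {1, 3, 6, 10, 11} = ∅
So ⟦red lamp that bounced behind 3⟧ = { }.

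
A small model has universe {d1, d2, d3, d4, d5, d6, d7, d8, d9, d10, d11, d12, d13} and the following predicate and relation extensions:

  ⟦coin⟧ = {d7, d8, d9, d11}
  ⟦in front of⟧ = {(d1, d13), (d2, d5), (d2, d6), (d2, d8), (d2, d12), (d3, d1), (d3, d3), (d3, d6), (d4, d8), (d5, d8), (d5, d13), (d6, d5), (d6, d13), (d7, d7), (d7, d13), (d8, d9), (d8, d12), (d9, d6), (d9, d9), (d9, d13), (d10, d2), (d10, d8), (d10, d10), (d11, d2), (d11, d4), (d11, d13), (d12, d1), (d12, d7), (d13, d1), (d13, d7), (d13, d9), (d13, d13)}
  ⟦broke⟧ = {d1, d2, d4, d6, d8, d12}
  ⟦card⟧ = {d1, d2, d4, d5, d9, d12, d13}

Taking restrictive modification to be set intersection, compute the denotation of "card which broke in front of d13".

⟦which broke⟧ = ⟦broke⟧ = {d1, d2, d4, d6, d8, d12}
⟦in front of d13⟧ = {x : ⟨x, d13⟩ ∈ ⟦in front of⟧} = {d1, d5, d6, d7, d9, d11, d13}
⟦card⟧ = {d1, d2, d4, d5, d9, d12, d13}
… ∩ ⟦which broke⟧ = {d1, d2, d4, d5, d9, d12, d13} ∩ {d1, d2, d4, d6, d8, d12} = {d1, d2, d4, d12}
… ∩ ⟦in front of d13⟧ = {d1, d2, d4, d12} ∩ {d1, d5, d6, d7, d9, d11, d13} = {d1}
So ⟦card which broke in front of d13⟧ = {d1}.

{d1}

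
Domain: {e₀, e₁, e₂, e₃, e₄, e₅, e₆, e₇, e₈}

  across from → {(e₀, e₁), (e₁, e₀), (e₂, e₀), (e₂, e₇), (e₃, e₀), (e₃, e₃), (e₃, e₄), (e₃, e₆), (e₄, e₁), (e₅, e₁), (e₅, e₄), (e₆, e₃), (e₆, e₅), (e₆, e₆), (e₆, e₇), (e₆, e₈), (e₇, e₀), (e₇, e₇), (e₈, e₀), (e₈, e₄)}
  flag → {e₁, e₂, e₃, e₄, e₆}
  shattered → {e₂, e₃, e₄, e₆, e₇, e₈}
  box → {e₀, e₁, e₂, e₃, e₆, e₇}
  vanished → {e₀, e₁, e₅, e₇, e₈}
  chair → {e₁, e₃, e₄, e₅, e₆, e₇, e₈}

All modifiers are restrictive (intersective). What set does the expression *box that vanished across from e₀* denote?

⟦that vanished⟧ = ⟦vanished⟧ = {e₀, e₁, e₅, e₇, e₈}
⟦across from e₀⟧ = {x : ⟨x, e₀⟩ ∈ ⟦across from⟧} = {e₁, e₂, e₃, e₇, e₈}
⟦box⟧ = {e₀, e₁, e₂, e₃, e₆, e₇}
… ∩ ⟦that vanished⟧ = {e₀, e₁, e₂, e₃, e₆, e₇} ∩ {e₀, e₁, e₅, e₇, e₈} = {e₀, e₁, e₇}
… ∩ ⟦across from e₀⟧ = {e₀, e₁, e₇} ∩ {e₁, e₂, e₃, e₇, e₈} = {e₁, e₇}
So ⟦box that vanished across from e₀⟧ = {e₁, e₇}.

{e₁, e₇}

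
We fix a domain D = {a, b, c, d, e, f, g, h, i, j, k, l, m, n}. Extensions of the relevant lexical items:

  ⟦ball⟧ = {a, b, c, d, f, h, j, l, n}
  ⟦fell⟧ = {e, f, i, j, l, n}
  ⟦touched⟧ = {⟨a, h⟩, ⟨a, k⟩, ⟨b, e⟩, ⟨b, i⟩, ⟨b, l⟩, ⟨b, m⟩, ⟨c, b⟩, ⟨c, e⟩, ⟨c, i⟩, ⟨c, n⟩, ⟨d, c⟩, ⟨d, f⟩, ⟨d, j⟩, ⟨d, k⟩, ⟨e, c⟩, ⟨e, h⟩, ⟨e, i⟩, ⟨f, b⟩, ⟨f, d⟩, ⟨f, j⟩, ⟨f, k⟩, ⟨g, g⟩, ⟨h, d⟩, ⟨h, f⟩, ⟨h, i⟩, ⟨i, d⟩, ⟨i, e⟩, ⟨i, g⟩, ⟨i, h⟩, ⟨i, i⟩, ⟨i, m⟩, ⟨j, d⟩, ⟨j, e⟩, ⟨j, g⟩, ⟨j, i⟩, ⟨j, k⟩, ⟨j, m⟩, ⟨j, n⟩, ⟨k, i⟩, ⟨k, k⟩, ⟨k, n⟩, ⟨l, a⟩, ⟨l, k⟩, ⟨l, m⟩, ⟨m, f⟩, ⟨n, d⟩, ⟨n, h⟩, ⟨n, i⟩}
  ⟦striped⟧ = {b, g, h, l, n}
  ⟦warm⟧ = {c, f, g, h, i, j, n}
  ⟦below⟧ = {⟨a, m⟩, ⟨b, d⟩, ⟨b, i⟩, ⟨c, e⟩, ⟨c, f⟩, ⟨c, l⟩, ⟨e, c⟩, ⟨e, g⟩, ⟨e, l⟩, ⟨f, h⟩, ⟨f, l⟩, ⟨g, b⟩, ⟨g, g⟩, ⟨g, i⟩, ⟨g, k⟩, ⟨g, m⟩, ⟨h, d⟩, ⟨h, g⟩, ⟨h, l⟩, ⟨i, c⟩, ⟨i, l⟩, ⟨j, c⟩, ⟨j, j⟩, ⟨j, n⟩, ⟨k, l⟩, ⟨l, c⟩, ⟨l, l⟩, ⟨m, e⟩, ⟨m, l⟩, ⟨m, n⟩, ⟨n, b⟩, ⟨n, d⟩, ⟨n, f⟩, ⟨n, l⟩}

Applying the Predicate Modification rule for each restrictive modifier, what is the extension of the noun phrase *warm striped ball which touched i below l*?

⟦which touched i⟧ = {x : ⟨x, i⟩ ∈ ⟦touched⟧} = {b, c, e, h, i, j, k, n}
⟦below l⟧ = {x : ⟨x, l⟩ ∈ ⟦below⟧} = {c, e, f, h, i, k, l, m, n}
⟦ball⟧ = {a, b, c, d, f, h, j, l, n}
… ∩ ⟦which touched i⟧ = {a, b, c, d, f, h, j, l, n} ∩ {b, c, e, h, i, j, k, n} = {b, c, h, j, n}
… ∩ ⟦below l⟧ = {b, c, h, j, n} ∩ {c, e, f, h, i, k, l, m, n} = {c, h, n}
… ∩ ⟦warm⟧ = {c, h, n} ∩ {c, f, g, h, i, j, n} = {c, h, n}
… ∩ ⟦striped⟧ = {c, h, n} ∩ {b, g, h, l, n} = {h, n}
So ⟦warm striped ball which touched i below l⟧ = {h, n}.

{h, n}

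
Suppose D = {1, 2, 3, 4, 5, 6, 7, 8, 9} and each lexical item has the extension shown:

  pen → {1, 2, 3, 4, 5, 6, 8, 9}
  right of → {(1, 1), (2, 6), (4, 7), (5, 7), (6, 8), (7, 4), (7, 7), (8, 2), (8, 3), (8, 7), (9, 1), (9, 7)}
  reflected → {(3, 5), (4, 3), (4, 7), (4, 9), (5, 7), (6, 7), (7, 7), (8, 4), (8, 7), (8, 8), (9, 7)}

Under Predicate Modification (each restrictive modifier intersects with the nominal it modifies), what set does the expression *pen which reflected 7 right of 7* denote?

{4, 5, 8, 9}

⟦which reflected 7⟧ = {x : ⟨x, 7⟩ ∈ ⟦reflected⟧} = {4, 5, 6, 7, 8, 9}
⟦right of 7⟧ = {x : ⟨x, 7⟩ ∈ ⟦right of⟧} = {4, 5, 7, 8, 9}
⟦pen⟧ = {1, 2, 3, 4, 5, 6, 8, 9}
… ∩ ⟦which reflected 7⟧ = {1, 2, 3, 4, 5, 6, 8, 9} ∩ {4, 5, 6, 7, 8, 9} = {4, 5, 6, 8, 9}
… ∩ ⟦right of 7⟧ = {4, 5, 6, 8, 9} ∩ {4, 5, 7, 8, 9} = {4, 5, 8, 9}
So ⟦pen which reflected 7 right of 7⟧ = {4, 5, 8, 9}.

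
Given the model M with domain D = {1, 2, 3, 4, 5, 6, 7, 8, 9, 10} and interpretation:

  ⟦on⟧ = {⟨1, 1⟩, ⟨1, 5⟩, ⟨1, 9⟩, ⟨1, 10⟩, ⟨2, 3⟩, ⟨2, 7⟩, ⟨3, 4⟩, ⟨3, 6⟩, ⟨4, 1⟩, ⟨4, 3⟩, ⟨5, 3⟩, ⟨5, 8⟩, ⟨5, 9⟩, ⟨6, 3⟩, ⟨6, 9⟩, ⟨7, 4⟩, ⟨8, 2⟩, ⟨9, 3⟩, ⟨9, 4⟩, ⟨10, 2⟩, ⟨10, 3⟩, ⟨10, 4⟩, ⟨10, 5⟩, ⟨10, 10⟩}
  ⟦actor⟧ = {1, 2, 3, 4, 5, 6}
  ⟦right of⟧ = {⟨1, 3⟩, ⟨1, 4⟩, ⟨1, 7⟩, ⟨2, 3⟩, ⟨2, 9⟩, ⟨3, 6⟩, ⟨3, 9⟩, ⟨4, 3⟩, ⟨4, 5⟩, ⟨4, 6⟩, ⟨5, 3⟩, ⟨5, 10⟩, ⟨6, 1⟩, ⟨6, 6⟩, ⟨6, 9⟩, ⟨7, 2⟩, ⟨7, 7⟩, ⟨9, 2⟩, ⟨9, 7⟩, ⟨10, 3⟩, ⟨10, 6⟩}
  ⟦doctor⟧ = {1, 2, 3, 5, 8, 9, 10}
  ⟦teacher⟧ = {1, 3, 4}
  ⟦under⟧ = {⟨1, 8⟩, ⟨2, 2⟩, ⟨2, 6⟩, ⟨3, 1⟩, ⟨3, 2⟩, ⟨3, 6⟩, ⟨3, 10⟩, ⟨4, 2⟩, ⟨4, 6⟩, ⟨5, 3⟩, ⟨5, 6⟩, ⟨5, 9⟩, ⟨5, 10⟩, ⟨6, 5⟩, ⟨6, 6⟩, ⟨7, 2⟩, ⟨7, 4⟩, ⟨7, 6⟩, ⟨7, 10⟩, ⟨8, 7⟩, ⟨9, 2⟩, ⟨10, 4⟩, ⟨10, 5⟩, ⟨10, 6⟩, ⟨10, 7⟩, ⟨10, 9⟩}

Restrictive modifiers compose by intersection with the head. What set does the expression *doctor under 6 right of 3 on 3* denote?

⟦under 6⟧ = {x : ⟨x, 6⟩ ∈ ⟦under⟧} = {2, 3, 4, 5, 6, 7, 10}
⟦right of 3⟧ = {x : ⟨x, 3⟩ ∈ ⟦right of⟧} = {1, 2, 4, 5, 10}
⟦on 3⟧ = {x : ⟨x, 3⟩ ∈ ⟦on⟧} = {2, 4, 5, 6, 9, 10}
⟦doctor⟧ = {1, 2, 3, 5, 8, 9, 10}
… ∩ ⟦under 6⟧ = {1, 2, 3, 5, 8, 9, 10} ∩ {2, 3, 4, 5, 6, 7, 10} = {2, 3, 5, 10}
… ∩ ⟦right of 3⟧ = {2, 3, 5, 10} ∩ {1, 2, 4, 5, 10} = {2, 5, 10}
… ∩ ⟦on 3⟧ = {2, 5, 10} ∩ {2, 4, 5, 6, 9, 10} = {2, 5, 10}
So ⟦doctor under 6 right of 3 on 3⟧ = {2, 5, 10}.

{2, 5, 10}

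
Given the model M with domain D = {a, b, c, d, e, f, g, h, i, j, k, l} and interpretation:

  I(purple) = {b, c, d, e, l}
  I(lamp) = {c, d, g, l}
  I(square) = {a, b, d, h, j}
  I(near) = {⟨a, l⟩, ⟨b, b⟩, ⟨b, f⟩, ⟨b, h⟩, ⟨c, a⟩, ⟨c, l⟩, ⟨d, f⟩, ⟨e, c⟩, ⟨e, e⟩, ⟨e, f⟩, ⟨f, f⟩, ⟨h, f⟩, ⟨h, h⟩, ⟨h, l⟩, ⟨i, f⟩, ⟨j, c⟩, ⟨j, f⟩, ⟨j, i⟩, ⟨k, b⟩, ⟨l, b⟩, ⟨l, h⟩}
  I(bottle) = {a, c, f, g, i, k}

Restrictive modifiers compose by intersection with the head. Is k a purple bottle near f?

no

⟦near f⟧ = {x : ⟨x, f⟩ ∈ ⟦near⟧} = {b, d, e, f, h, i, j}
⟦bottle⟧ = {a, c, f, g, i, k}
… ∩ ⟦near f⟧ = {a, c, f, g, i, k} ∩ {b, d, e, f, h, i, j} = {f, i}
… ∩ ⟦purple⟧ = {f, i} ∩ {b, c, d, e, l} = ∅
⟦purple bottle near f⟧ = ∅; k ∉ this set.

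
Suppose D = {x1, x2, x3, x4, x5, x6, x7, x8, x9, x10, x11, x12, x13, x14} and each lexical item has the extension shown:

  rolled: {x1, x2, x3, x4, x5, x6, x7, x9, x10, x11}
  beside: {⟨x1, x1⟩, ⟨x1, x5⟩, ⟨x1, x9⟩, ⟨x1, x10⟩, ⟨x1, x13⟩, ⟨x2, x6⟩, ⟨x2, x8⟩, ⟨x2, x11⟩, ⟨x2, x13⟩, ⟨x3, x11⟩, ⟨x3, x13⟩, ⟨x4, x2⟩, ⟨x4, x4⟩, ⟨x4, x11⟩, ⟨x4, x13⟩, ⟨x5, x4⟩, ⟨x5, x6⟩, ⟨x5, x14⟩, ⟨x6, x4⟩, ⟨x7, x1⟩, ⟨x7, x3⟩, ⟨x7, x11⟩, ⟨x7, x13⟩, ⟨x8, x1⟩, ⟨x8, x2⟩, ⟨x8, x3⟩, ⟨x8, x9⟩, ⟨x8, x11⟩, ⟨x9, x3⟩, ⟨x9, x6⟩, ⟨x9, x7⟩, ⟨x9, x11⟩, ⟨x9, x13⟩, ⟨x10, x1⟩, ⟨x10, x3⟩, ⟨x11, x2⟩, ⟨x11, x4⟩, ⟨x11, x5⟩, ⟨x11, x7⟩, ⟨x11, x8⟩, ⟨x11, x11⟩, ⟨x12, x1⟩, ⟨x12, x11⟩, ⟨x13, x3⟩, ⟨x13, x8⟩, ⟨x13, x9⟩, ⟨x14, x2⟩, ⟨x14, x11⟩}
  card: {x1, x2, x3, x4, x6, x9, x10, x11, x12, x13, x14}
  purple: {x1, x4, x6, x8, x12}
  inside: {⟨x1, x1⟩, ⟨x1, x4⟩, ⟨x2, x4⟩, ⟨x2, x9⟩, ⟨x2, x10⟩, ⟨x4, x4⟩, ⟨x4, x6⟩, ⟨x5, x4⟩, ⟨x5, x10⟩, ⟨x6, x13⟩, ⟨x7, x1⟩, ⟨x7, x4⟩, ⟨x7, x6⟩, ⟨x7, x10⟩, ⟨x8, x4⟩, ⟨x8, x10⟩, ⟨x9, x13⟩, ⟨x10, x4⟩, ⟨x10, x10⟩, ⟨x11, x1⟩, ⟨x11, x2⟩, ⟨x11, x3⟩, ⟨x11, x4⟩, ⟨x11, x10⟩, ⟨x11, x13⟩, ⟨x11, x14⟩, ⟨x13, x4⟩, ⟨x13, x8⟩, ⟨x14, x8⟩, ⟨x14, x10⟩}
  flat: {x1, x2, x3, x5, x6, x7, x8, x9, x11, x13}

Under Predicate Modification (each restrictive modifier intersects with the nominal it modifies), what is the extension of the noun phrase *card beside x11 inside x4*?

{x2, x4, x11}

⟦beside x11⟧ = {x : ⟨x, x11⟩ ∈ ⟦beside⟧} = {x2, x3, x4, x7, x8, x9, x11, x12, x14}
⟦inside x4⟧ = {x : ⟨x, x4⟩ ∈ ⟦inside⟧} = {x1, x2, x4, x5, x7, x8, x10, x11, x13}
⟦card⟧ = {x1, x2, x3, x4, x6, x9, x10, x11, x12, x13, x14}
… ∩ ⟦beside x11⟧ = {x1, x2, x3, x4, x6, x9, x10, x11, x12, x13, x14} ∩ {x2, x3, x4, x7, x8, x9, x11, x12, x14} = {x2, x3, x4, x9, x11, x12, x14}
… ∩ ⟦inside x4⟧ = {x2, x3, x4, x9, x11, x12, x14} ∩ {x1, x2, x4, x5, x7, x8, x10, x11, x13} = {x2, x4, x11}
So ⟦card beside x11 inside x4⟧ = {x2, x4, x11}.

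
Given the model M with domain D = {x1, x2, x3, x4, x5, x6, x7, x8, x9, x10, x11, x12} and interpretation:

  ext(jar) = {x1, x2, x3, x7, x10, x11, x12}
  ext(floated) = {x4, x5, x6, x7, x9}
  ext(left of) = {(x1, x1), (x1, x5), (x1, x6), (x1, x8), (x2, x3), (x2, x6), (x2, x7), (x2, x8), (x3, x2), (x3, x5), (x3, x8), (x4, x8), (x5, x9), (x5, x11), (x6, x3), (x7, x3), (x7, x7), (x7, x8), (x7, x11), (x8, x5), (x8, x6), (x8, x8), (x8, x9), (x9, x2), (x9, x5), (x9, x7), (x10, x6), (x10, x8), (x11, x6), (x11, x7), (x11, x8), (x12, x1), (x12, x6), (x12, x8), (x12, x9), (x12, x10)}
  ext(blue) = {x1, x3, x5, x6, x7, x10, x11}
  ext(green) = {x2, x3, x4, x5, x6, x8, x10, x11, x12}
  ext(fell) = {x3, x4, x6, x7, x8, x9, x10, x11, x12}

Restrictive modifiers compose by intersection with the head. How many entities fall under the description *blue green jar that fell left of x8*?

⟦that fell⟧ = ⟦fell⟧ = {x3, x4, x6, x7, x8, x9, x10, x11, x12}
⟦left of x8⟧ = {x : ⟨x, x8⟩ ∈ ⟦left of⟧} = {x1, x2, x3, x4, x7, x8, x10, x11, x12}
⟦jar⟧ = {x1, x2, x3, x7, x10, x11, x12}
… ∩ ⟦that fell⟧ = {x1, x2, x3, x7, x10, x11, x12} ∩ {x3, x4, x6, x7, x8, x9, x10, x11, x12} = {x3, x7, x10, x11, x12}
… ∩ ⟦left of x8⟧ = {x3, x7, x10, x11, x12} ∩ {x1, x2, x3, x4, x7, x8, x10, x11, x12} = {x3, x7, x10, x11, x12}
… ∩ ⟦blue⟧ = {x3, x7, x10, x11, x12} ∩ {x1, x3, x5, x6, x7, x10, x11} = {x3, x7, x10, x11}
… ∩ ⟦green⟧ = {x3, x7, x10, x11} ∩ {x2, x3, x4, x5, x6, x8, x10, x11, x12} = {x3, x10, x11}
⟦blue green jar that fell left of x8⟧ = {x3, x10, x11}, so the cardinality is 3.

3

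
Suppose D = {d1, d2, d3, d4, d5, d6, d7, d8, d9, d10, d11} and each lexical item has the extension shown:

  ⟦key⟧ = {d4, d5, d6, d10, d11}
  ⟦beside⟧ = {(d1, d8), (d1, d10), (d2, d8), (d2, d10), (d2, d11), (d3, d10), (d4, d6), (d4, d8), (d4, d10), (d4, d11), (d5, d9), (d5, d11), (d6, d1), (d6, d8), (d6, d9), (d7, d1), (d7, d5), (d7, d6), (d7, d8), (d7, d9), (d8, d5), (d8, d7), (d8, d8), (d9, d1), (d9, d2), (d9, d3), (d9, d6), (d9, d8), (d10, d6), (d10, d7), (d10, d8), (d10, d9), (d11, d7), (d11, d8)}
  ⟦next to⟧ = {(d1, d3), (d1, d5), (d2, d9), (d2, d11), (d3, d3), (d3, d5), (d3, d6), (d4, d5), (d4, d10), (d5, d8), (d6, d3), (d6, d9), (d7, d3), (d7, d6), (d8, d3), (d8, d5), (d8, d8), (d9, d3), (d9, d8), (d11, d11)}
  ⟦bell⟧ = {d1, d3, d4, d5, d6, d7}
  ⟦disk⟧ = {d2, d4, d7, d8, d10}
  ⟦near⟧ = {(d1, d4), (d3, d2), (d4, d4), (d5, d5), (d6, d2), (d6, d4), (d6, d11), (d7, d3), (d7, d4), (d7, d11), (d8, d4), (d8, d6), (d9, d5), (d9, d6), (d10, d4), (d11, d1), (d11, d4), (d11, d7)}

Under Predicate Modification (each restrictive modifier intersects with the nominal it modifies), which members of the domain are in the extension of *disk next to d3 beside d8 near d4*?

⟦next to d3⟧ = {x : ⟨x, d3⟩ ∈ ⟦next to⟧} = {d1, d3, d6, d7, d8, d9}
⟦beside d8⟧ = {x : ⟨x, d8⟩ ∈ ⟦beside⟧} = {d1, d2, d4, d6, d7, d8, d9, d10, d11}
⟦near d4⟧ = {x : ⟨x, d4⟩ ∈ ⟦near⟧} = {d1, d4, d6, d7, d8, d10, d11}
⟦disk⟧ = {d2, d4, d7, d8, d10}
… ∩ ⟦next to d3⟧ = {d2, d4, d7, d8, d10} ∩ {d1, d3, d6, d7, d8, d9} = {d7, d8}
… ∩ ⟦beside d8⟧ = {d7, d8} ∩ {d1, d2, d4, d6, d7, d8, d9, d10, d11} = {d7, d8}
… ∩ ⟦near d4⟧ = {d7, d8} ∩ {d1, d4, d6, d7, d8, d10, d11} = {d7, d8}
So ⟦disk next to d3 beside d8 near d4⟧ = {d7, d8}.

{d7, d8}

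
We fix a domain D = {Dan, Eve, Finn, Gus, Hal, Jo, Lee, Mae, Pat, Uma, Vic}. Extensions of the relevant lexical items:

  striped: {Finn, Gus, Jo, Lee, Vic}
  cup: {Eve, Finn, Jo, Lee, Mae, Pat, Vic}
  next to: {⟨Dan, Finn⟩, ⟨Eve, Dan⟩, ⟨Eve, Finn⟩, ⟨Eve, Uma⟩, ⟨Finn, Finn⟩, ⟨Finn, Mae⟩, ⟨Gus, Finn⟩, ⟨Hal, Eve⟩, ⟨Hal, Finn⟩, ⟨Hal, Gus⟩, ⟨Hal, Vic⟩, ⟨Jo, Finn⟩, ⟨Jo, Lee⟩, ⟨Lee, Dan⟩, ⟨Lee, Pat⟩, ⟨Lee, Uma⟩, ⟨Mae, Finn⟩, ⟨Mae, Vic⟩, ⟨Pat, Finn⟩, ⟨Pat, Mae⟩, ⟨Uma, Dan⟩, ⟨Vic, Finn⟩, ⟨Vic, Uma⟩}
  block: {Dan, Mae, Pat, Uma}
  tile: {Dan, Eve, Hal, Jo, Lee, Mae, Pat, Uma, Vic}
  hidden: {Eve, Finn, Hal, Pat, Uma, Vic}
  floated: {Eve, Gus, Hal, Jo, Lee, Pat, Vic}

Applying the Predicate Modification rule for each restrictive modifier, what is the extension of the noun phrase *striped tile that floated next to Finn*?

⟦that floated⟧ = ⟦floated⟧ = {Eve, Gus, Hal, Jo, Lee, Pat, Vic}
⟦next to Finn⟧ = {x : ⟨x, Finn⟩ ∈ ⟦next to⟧} = {Dan, Eve, Finn, Gus, Hal, Jo, Mae, Pat, Vic}
⟦tile⟧ = {Dan, Eve, Hal, Jo, Lee, Mae, Pat, Uma, Vic}
… ∩ ⟦that floated⟧ = {Dan, Eve, Hal, Jo, Lee, Mae, Pat, Uma, Vic} ∩ {Eve, Gus, Hal, Jo, Lee, Pat, Vic} = {Eve, Hal, Jo, Lee, Pat, Vic}
… ∩ ⟦next to Finn⟧ = {Eve, Hal, Jo, Lee, Pat, Vic} ∩ {Dan, Eve, Finn, Gus, Hal, Jo, Mae, Pat, Vic} = {Eve, Hal, Jo, Pat, Vic}
… ∩ ⟦striped⟧ = {Eve, Hal, Jo, Pat, Vic} ∩ {Finn, Gus, Jo, Lee, Vic} = {Jo, Vic}
So ⟦striped tile that floated next to Finn⟧ = {Jo, Vic}.

{Jo, Vic}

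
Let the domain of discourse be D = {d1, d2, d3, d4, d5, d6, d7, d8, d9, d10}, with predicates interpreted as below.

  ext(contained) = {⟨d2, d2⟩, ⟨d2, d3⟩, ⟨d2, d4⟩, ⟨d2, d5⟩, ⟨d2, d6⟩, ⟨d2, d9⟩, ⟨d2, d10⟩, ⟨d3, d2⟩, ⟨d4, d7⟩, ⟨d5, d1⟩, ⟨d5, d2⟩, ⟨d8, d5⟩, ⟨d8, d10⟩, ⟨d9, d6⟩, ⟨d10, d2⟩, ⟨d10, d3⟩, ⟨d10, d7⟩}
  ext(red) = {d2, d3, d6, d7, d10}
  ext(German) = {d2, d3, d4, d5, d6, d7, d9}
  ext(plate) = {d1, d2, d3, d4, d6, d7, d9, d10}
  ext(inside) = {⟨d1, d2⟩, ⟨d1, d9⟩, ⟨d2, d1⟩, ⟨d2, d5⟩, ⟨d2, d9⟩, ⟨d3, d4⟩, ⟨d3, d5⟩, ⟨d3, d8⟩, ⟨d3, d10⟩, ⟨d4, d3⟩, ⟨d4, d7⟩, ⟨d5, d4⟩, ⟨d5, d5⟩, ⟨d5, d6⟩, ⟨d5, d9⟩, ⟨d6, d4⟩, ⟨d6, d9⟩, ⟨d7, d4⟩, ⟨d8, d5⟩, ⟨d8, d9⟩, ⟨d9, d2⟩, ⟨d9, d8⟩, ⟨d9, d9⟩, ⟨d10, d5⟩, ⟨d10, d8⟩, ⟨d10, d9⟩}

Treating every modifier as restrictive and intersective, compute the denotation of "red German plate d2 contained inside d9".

⟦d2 contained⟧ = {x : ⟨d2, x⟩ ∈ ⟦contained⟧} = {d2, d3, d4, d5, d6, d9, d10}
⟦inside d9⟧ = {x : ⟨x, d9⟩ ∈ ⟦inside⟧} = {d1, d2, d5, d6, d8, d9, d10}
⟦plate⟧ = {d1, d2, d3, d4, d6, d7, d9, d10}
… ∩ ⟦d2 contained⟧ = {d1, d2, d3, d4, d6, d7, d9, d10} ∩ {d2, d3, d4, d5, d6, d9, d10} = {d2, d3, d4, d6, d9, d10}
… ∩ ⟦inside d9⟧ = {d2, d3, d4, d6, d9, d10} ∩ {d1, d2, d5, d6, d8, d9, d10} = {d2, d6, d9, d10}
… ∩ ⟦red⟧ = {d2, d6, d9, d10} ∩ {d2, d3, d6, d7, d10} = {d2, d6, d10}
… ∩ ⟦German⟧ = {d2, d6, d10} ∩ {d2, d3, d4, d5, d6, d7, d9} = {d2, d6}
So ⟦red German plate d2 contained inside d9⟧ = {d2, d6}.

{d2, d6}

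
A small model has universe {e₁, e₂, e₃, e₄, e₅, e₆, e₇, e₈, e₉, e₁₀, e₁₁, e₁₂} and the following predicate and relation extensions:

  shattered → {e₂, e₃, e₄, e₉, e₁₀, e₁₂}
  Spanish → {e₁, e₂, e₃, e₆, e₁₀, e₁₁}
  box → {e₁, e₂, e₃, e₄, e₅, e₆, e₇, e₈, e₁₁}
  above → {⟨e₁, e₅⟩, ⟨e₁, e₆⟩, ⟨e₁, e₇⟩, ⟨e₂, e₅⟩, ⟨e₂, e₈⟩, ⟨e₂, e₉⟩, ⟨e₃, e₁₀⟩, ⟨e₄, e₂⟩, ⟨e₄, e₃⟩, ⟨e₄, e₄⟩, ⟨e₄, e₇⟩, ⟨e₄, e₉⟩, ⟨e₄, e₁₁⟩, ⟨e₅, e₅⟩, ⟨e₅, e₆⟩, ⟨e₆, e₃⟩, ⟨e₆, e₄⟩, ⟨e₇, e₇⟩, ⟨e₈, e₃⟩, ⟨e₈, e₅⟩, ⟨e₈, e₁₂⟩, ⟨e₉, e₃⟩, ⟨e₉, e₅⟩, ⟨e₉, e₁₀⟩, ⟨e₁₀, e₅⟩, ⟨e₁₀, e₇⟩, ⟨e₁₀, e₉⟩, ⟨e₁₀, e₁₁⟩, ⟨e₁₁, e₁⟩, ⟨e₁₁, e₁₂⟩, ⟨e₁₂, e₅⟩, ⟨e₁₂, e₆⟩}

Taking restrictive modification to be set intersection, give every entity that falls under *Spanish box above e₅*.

{e₁, e₂}

⟦above e₅⟧ = {x : ⟨x, e₅⟩ ∈ ⟦above⟧} = {e₁, e₂, e₅, e₈, e₉, e₁₀, e₁₂}
⟦box⟧ = {e₁, e₂, e₃, e₄, e₅, e₆, e₇, e₈, e₁₁}
… ∩ ⟦above e₅⟧ = {e₁, e₂, e₃, e₄, e₅, e₆, e₇, e₈, e₁₁} ∩ {e₁, e₂, e₅, e₈, e₉, e₁₀, e₁₂} = {e₁, e₂, e₅, e₈}
… ∩ ⟦Spanish⟧ = {e₁, e₂, e₅, e₈} ∩ {e₁, e₂, e₃, e₆, e₁₀, e₁₁} = {e₁, e₂}
So ⟦Spanish box above e₅⟧ = {e₁, e₂}.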